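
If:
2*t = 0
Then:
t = 0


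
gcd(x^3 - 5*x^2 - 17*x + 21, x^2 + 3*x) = x + 3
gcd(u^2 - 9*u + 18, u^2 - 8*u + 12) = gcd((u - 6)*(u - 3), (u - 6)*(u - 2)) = u - 6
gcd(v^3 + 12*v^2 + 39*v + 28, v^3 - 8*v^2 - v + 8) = v + 1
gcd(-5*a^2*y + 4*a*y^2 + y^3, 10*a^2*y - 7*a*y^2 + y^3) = y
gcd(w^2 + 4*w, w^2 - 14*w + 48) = 1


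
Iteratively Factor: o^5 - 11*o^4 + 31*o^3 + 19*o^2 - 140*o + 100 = (o - 5)*(o^4 - 6*o^3 + o^2 + 24*o - 20) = (o - 5)^2*(o^3 - o^2 - 4*o + 4) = (o - 5)^2*(o + 2)*(o^2 - 3*o + 2) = (o - 5)^2*(o - 2)*(o + 2)*(o - 1)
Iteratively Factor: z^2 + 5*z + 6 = (z + 2)*(z + 3)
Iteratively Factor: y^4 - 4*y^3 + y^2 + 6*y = (y)*(y^3 - 4*y^2 + y + 6) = y*(y - 3)*(y^2 - y - 2) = y*(y - 3)*(y + 1)*(y - 2)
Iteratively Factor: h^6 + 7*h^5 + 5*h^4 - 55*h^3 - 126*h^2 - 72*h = (h + 3)*(h^5 + 4*h^4 - 7*h^3 - 34*h^2 - 24*h) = (h + 2)*(h + 3)*(h^4 + 2*h^3 - 11*h^2 - 12*h) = (h + 1)*(h + 2)*(h + 3)*(h^3 + h^2 - 12*h) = h*(h + 1)*(h + 2)*(h + 3)*(h^2 + h - 12) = h*(h + 1)*(h + 2)*(h + 3)*(h + 4)*(h - 3)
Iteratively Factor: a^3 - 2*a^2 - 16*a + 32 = (a + 4)*(a^2 - 6*a + 8) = (a - 4)*(a + 4)*(a - 2)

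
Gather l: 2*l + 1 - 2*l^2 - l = -2*l^2 + l + 1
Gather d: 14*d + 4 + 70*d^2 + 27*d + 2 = 70*d^2 + 41*d + 6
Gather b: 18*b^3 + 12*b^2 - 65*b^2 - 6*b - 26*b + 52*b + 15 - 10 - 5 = 18*b^3 - 53*b^2 + 20*b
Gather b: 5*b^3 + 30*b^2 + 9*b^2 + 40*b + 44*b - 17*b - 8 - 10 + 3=5*b^3 + 39*b^2 + 67*b - 15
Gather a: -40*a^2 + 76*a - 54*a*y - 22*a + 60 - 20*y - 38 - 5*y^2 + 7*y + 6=-40*a^2 + a*(54 - 54*y) - 5*y^2 - 13*y + 28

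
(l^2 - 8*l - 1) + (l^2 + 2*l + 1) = 2*l^2 - 6*l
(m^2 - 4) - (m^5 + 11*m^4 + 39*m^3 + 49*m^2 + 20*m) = -m^5 - 11*m^4 - 39*m^3 - 48*m^2 - 20*m - 4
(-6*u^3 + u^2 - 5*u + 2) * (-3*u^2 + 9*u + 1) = 18*u^5 - 57*u^4 + 18*u^3 - 50*u^2 + 13*u + 2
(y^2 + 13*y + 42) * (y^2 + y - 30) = y^4 + 14*y^3 + 25*y^2 - 348*y - 1260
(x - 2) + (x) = 2*x - 2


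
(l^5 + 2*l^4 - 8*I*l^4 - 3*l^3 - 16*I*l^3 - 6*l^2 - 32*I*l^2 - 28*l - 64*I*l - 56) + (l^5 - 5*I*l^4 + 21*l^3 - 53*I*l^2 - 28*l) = 2*l^5 + 2*l^4 - 13*I*l^4 + 18*l^3 - 16*I*l^3 - 6*l^2 - 85*I*l^2 - 56*l - 64*I*l - 56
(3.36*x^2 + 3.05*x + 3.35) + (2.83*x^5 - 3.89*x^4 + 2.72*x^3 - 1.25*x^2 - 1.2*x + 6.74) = 2.83*x^5 - 3.89*x^4 + 2.72*x^3 + 2.11*x^2 + 1.85*x + 10.09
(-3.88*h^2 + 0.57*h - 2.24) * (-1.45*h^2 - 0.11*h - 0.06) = 5.626*h^4 - 0.3997*h^3 + 3.4181*h^2 + 0.2122*h + 0.1344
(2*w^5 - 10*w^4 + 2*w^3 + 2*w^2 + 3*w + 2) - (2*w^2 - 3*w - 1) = 2*w^5 - 10*w^4 + 2*w^3 + 6*w + 3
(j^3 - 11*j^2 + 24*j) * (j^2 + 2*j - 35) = j^5 - 9*j^4 - 33*j^3 + 433*j^2 - 840*j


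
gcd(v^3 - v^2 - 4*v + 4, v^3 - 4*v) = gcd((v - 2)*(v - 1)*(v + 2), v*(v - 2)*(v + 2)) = v^2 - 4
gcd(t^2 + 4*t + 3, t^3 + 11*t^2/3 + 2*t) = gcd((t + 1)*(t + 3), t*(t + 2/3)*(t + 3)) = t + 3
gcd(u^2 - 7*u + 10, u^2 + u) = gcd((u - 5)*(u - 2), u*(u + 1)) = 1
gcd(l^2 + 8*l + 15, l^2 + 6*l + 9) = l + 3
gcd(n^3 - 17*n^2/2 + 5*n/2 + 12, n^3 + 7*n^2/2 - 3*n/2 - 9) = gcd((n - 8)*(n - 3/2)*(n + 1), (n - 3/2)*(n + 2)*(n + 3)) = n - 3/2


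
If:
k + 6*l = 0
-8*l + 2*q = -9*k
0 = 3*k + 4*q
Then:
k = 0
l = 0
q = 0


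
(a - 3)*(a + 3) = a^2 - 9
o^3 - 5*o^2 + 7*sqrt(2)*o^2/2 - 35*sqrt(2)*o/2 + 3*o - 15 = (o - 5)*(o + sqrt(2)/2)*(o + 3*sqrt(2))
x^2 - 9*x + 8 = (x - 8)*(x - 1)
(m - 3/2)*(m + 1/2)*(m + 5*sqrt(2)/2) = m^3 - m^2 + 5*sqrt(2)*m^2/2 - 5*sqrt(2)*m/2 - 3*m/4 - 15*sqrt(2)/8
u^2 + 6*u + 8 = (u + 2)*(u + 4)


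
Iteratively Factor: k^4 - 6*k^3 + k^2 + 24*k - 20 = (k - 5)*(k^3 - k^2 - 4*k + 4) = (k - 5)*(k - 2)*(k^2 + k - 2) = (k - 5)*(k - 2)*(k + 2)*(k - 1)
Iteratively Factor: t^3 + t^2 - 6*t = (t)*(t^2 + t - 6) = t*(t + 3)*(t - 2)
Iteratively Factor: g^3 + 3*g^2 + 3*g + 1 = (g + 1)*(g^2 + 2*g + 1) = (g + 1)^2*(g + 1)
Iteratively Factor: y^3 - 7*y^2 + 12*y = (y - 3)*(y^2 - 4*y) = y*(y - 3)*(y - 4)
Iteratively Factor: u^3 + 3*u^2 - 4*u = (u)*(u^2 + 3*u - 4) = u*(u - 1)*(u + 4)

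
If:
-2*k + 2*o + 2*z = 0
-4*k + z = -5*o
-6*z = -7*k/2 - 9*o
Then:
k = 0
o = 0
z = 0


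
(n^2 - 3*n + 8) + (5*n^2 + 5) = 6*n^2 - 3*n + 13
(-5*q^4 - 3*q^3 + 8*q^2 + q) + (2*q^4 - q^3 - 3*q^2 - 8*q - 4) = -3*q^4 - 4*q^3 + 5*q^2 - 7*q - 4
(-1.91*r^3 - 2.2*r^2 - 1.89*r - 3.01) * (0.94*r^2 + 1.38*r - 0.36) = -1.7954*r^5 - 4.7038*r^4 - 4.125*r^3 - 4.6456*r^2 - 3.4734*r + 1.0836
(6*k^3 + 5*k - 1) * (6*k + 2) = 36*k^4 + 12*k^3 + 30*k^2 + 4*k - 2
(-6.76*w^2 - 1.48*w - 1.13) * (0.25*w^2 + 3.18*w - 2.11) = -1.69*w^4 - 21.8668*w^3 + 9.2747*w^2 - 0.4706*w + 2.3843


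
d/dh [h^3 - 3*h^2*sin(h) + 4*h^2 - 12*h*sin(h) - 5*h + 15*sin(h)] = -3*h^2*cos(h) + 3*h^2 - 6*h*sin(h) - 12*h*cos(h) + 8*h - 12*sin(h) + 15*cos(h) - 5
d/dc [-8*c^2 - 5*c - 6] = -16*c - 5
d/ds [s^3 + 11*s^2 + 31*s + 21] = 3*s^2 + 22*s + 31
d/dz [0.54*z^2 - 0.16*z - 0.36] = 1.08*z - 0.16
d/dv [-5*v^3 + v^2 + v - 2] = -15*v^2 + 2*v + 1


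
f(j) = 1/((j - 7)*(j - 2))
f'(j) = -1/((j - 7)*(j - 2)^2) - 1/((j - 7)^2*(j - 2))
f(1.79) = 0.91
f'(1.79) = 4.53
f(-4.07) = 0.01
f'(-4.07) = 0.00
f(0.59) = 0.11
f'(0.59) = 0.10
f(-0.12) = 0.07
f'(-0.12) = 0.04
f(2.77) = -0.31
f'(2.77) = 0.33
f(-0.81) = 0.05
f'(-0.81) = 0.02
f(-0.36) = 0.06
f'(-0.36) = 0.03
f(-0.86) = 0.04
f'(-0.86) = 0.02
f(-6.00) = 0.01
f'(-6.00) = 0.00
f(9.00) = 0.07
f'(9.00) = -0.05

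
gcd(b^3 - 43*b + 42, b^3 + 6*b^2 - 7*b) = b^2 + 6*b - 7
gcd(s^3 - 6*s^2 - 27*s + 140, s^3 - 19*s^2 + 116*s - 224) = s^2 - 11*s + 28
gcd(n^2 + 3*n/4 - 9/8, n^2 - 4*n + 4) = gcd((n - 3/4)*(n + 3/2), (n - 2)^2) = 1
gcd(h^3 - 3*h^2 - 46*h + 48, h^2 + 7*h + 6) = h + 6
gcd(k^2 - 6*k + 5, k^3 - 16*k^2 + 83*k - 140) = k - 5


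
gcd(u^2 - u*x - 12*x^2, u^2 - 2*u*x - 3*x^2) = 1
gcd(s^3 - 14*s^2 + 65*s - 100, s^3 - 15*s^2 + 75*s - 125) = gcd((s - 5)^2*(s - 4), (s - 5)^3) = s^2 - 10*s + 25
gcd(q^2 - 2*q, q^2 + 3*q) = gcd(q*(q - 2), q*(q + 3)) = q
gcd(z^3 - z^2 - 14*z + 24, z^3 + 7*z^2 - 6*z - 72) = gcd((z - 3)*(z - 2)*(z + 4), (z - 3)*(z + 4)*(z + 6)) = z^2 + z - 12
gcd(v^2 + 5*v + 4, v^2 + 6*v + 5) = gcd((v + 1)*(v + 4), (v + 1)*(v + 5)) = v + 1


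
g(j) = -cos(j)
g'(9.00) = 0.41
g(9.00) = 0.91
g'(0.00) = 0.00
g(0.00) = -1.00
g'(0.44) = 0.43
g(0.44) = -0.90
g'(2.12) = 0.85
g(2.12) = 0.52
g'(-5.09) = 0.93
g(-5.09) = -0.37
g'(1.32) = 0.97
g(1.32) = -0.25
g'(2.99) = 0.15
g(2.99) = 0.99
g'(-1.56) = -1.00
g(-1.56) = -0.01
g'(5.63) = -0.61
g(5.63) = -0.79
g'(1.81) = 0.97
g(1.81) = 0.24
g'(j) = sin(j)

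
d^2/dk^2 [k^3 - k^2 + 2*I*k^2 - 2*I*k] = 6*k - 2 + 4*I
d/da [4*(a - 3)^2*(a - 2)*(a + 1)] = 16*a^3 - 84*a^2 + 104*a + 12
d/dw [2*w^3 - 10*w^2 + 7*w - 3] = 6*w^2 - 20*w + 7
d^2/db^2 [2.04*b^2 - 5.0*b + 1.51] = 4.08000000000000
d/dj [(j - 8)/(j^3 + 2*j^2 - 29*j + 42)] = (j^3 + 2*j^2 - 29*j - (j - 8)*(3*j^2 + 4*j - 29) + 42)/(j^3 + 2*j^2 - 29*j + 42)^2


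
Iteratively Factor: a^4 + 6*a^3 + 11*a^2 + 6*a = (a)*(a^3 + 6*a^2 + 11*a + 6) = a*(a + 2)*(a^2 + 4*a + 3) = a*(a + 2)*(a + 3)*(a + 1)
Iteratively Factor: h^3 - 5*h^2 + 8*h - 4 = (h - 1)*(h^2 - 4*h + 4) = (h - 2)*(h - 1)*(h - 2)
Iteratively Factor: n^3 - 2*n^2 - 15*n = (n - 5)*(n^2 + 3*n) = n*(n - 5)*(n + 3)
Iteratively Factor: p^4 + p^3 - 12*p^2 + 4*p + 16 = (p + 1)*(p^3 - 12*p + 16) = (p - 2)*(p + 1)*(p^2 + 2*p - 8) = (p - 2)^2*(p + 1)*(p + 4)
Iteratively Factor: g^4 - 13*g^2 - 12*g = (g + 3)*(g^3 - 3*g^2 - 4*g) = (g + 1)*(g + 3)*(g^2 - 4*g) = g*(g + 1)*(g + 3)*(g - 4)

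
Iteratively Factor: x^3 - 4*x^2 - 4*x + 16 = (x - 2)*(x^2 - 2*x - 8) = (x - 2)*(x + 2)*(x - 4)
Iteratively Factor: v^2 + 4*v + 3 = (v + 1)*(v + 3)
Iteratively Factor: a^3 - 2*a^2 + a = (a - 1)*(a^2 - a) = (a - 1)^2*(a)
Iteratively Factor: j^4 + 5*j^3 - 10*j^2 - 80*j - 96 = (j + 3)*(j^3 + 2*j^2 - 16*j - 32) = (j + 3)*(j + 4)*(j^2 - 2*j - 8) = (j + 2)*(j + 3)*(j + 4)*(j - 4)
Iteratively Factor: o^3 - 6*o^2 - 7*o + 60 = (o - 4)*(o^2 - 2*o - 15) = (o - 4)*(o + 3)*(o - 5)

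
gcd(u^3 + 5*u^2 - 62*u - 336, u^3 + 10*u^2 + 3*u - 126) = u^2 + 13*u + 42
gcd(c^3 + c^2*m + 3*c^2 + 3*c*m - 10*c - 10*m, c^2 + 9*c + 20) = c + 5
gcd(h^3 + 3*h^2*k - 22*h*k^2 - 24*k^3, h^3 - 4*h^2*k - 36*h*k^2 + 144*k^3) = h^2 + 2*h*k - 24*k^2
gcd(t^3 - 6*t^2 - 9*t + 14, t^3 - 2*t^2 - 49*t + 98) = t - 7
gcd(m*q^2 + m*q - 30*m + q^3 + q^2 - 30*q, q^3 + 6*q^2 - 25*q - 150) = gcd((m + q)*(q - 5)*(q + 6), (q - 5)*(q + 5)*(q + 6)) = q^2 + q - 30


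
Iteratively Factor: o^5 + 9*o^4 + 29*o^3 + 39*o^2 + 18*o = (o + 1)*(o^4 + 8*o^3 + 21*o^2 + 18*o) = (o + 1)*(o + 2)*(o^3 + 6*o^2 + 9*o) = (o + 1)*(o + 2)*(o + 3)*(o^2 + 3*o) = (o + 1)*(o + 2)*(o + 3)^2*(o)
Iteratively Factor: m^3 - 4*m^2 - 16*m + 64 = (m - 4)*(m^2 - 16) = (m - 4)^2*(m + 4)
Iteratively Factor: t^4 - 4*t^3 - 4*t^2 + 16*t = (t)*(t^3 - 4*t^2 - 4*t + 16) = t*(t - 2)*(t^2 - 2*t - 8) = t*(t - 4)*(t - 2)*(t + 2)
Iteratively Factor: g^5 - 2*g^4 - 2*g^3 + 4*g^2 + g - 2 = (g - 1)*(g^4 - g^3 - 3*g^2 + g + 2) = (g - 1)^2*(g^3 - 3*g - 2) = (g - 1)^2*(g + 1)*(g^2 - g - 2) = (g - 2)*(g - 1)^2*(g + 1)*(g + 1)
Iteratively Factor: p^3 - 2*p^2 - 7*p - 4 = (p - 4)*(p^2 + 2*p + 1) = (p - 4)*(p + 1)*(p + 1)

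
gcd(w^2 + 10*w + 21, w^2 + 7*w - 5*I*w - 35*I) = w + 7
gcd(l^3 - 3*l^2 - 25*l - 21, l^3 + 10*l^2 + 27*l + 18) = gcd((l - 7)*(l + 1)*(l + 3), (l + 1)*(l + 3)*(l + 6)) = l^2 + 4*l + 3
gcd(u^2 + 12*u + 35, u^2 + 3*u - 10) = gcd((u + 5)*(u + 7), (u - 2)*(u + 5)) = u + 5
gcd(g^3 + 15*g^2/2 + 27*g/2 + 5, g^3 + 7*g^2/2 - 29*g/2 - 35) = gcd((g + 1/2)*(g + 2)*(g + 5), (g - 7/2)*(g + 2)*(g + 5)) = g^2 + 7*g + 10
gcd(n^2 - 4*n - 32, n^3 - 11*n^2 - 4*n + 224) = n^2 - 4*n - 32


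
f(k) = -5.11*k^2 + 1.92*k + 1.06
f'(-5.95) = 62.73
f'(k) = 1.92 - 10.22*k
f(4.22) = -81.84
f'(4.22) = -41.21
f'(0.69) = -5.13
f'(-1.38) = 16.02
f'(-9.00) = 93.90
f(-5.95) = -191.27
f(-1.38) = -11.32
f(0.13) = 1.22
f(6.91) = -229.67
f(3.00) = -39.17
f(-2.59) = -38.19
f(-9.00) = -430.13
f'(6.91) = -68.70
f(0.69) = -0.05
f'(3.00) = -28.74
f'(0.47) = -2.88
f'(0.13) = 0.59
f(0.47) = 0.83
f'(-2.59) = 28.39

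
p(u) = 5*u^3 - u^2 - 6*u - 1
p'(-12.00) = 2178.00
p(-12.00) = -8713.00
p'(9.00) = 1191.00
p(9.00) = 3509.00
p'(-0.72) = 3.22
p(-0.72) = 0.94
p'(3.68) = 189.78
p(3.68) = 212.56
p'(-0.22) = -4.83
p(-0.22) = 0.22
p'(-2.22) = 72.37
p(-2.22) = -47.31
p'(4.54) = 294.09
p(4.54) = 419.03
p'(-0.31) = -3.94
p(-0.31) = 0.61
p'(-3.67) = 203.37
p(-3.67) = -239.60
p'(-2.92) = 127.74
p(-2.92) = -116.49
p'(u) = 15*u^2 - 2*u - 6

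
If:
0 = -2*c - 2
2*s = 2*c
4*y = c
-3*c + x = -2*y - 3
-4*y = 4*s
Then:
No Solution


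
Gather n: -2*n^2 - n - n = -2*n^2 - 2*n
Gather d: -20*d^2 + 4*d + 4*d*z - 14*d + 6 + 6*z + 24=-20*d^2 + d*(4*z - 10) + 6*z + 30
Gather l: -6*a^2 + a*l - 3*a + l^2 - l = -6*a^2 - 3*a + l^2 + l*(a - 1)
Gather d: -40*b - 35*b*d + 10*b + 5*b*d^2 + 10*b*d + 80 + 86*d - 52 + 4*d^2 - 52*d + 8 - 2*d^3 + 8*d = -30*b - 2*d^3 + d^2*(5*b + 4) + d*(42 - 25*b) + 36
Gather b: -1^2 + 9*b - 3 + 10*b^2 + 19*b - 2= 10*b^2 + 28*b - 6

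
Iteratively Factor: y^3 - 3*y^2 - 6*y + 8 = (y - 1)*(y^2 - 2*y - 8) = (y - 4)*(y - 1)*(y + 2)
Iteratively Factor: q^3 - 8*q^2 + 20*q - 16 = (q - 2)*(q^2 - 6*q + 8) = (q - 2)^2*(q - 4)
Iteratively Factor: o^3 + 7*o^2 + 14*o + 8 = (o + 2)*(o^2 + 5*o + 4) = (o + 1)*(o + 2)*(o + 4)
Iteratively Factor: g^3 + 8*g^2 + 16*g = (g + 4)*(g^2 + 4*g) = (g + 4)^2*(g)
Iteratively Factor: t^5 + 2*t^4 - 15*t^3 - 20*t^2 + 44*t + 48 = (t - 2)*(t^4 + 4*t^3 - 7*t^2 - 34*t - 24) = (t - 2)*(t + 4)*(t^3 - 7*t - 6) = (t - 2)*(t + 2)*(t + 4)*(t^2 - 2*t - 3) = (t - 2)*(t + 1)*(t + 2)*(t + 4)*(t - 3)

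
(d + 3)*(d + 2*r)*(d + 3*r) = d^3 + 5*d^2*r + 3*d^2 + 6*d*r^2 + 15*d*r + 18*r^2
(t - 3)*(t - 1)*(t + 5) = t^3 + t^2 - 17*t + 15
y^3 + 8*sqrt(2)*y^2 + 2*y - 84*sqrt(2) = (y - 2*sqrt(2))*(y + 3*sqrt(2))*(y + 7*sqrt(2))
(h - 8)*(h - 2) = h^2 - 10*h + 16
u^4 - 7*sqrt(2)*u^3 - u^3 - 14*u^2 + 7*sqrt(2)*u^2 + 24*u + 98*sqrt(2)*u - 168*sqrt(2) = (u - 3)*(u - 2)*(u + 4)*(u - 7*sqrt(2))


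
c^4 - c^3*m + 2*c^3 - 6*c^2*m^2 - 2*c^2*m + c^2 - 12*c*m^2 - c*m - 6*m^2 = (c + 1)^2*(c - 3*m)*(c + 2*m)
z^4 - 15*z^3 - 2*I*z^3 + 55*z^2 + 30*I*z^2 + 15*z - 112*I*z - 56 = (z - 8)*(z - 7)*(z - I)^2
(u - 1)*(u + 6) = u^2 + 5*u - 6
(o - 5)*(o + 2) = o^2 - 3*o - 10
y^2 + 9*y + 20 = (y + 4)*(y + 5)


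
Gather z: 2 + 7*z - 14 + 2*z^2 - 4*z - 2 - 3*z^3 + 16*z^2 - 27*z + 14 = -3*z^3 + 18*z^2 - 24*z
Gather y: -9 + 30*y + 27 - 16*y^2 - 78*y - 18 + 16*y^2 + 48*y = 0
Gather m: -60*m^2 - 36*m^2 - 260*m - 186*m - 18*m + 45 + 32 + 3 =-96*m^2 - 464*m + 80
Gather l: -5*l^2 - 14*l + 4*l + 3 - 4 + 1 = -5*l^2 - 10*l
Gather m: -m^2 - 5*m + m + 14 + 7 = -m^2 - 4*m + 21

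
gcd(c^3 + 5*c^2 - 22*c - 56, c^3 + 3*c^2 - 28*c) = c^2 + 3*c - 28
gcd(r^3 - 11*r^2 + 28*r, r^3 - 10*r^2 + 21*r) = r^2 - 7*r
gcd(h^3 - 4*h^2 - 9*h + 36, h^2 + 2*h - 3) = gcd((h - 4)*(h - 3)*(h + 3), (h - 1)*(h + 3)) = h + 3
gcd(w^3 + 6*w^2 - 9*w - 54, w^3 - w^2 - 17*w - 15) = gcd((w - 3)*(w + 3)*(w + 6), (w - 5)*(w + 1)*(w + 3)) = w + 3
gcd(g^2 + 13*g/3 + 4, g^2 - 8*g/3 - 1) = 1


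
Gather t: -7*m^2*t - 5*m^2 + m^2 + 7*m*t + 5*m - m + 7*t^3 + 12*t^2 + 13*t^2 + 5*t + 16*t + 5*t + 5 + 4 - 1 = -4*m^2 + 4*m + 7*t^3 + 25*t^2 + t*(-7*m^2 + 7*m + 26) + 8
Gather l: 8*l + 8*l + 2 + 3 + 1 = 16*l + 6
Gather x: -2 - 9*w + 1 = -9*w - 1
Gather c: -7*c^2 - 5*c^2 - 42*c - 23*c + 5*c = -12*c^2 - 60*c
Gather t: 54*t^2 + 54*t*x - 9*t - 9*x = 54*t^2 + t*(54*x - 9) - 9*x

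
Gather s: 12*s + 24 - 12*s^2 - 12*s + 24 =48 - 12*s^2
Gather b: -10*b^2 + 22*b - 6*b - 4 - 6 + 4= -10*b^2 + 16*b - 6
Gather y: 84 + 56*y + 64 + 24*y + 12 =80*y + 160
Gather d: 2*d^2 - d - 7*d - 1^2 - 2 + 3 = 2*d^2 - 8*d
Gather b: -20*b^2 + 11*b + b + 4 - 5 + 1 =-20*b^2 + 12*b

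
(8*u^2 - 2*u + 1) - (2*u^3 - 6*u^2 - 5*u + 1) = -2*u^3 + 14*u^2 + 3*u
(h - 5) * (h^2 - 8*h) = h^3 - 13*h^2 + 40*h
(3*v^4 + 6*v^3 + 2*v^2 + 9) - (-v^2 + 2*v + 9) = 3*v^4 + 6*v^3 + 3*v^2 - 2*v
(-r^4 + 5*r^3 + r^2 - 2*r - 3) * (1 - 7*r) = 7*r^5 - 36*r^4 - 2*r^3 + 15*r^2 + 19*r - 3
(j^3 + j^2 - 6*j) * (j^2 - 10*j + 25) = j^5 - 9*j^4 + 9*j^3 + 85*j^2 - 150*j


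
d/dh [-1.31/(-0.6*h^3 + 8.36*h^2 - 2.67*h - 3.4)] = (-2.358*h^2 + 21.9032*h - 3.4977)/(0.6*h^3 - 8.36*h^2 + 2.67*h + 3.4)^2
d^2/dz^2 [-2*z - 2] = 0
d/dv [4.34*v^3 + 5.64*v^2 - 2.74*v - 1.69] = 13.02*v^2 + 11.28*v - 2.74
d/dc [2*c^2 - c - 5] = 4*c - 1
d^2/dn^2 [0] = 0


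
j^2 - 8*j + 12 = (j - 6)*(j - 2)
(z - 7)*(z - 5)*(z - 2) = z^3 - 14*z^2 + 59*z - 70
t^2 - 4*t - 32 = (t - 8)*(t + 4)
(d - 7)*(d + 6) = d^2 - d - 42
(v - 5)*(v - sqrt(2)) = v^2 - 5*v - sqrt(2)*v + 5*sqrt(2)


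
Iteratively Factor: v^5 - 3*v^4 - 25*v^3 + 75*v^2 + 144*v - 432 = (v + 3)*(v^4 - 6*v^3 - 7*v^2 + 96*v - 144) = (v - 4)*(v + 3)*(v^3 - 2*v^2 - 15*v + 36) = (v - 4)*(v + 3)*(v + 4)*(v^2 - 6*v + 9) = (v - 4)*(v - 3)*(v + 3)*(v + 4)*(v - 3)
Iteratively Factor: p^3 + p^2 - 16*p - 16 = (p - 4)*(p^2 + 5*p + 4) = (p - 4)*(p + 4)*(p + 1)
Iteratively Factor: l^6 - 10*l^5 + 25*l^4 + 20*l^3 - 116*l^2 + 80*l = (l - 1)*(l^5 - 9*l^4 + 16*l^3 + 36*l^2 - 80*l) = (l - 1)*(l + 2)*(l^4 - 11*l^3 + 38*l^2 - 40*l) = (l - 2)*(l - 1)*(l + 2)*(l^3 - 9*l^2 + 20*l) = (l - 5)*(l - 2)*(l - 1)*(l + 2)*(l^2 - 4*l) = l*(l - 5)*(l - 2)*(l - 1)*(l + 2)*(l - 4)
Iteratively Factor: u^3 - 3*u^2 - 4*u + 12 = (u - 2)*(u^2 - u - 6) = (u - 2)*(u + 2)*(u - 3)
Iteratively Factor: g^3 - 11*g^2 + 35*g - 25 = (g - 1)*(g^2 - 10*g + 25) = (g - 5)*(g - 1)*(g - 5)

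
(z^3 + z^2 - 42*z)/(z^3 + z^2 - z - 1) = z*(z^2 + z - 42)/(z^3 + z^2 - z - 1)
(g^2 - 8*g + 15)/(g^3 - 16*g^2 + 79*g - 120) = 1/(g - 8)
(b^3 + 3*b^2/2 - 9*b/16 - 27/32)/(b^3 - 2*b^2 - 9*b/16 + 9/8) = (b + 3/2)/(b - 2)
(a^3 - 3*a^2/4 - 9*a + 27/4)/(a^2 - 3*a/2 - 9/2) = (4*a^2 + 9*a - 9)/(2*(2*a + 3))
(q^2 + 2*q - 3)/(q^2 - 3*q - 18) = (q - 1)/(q - 6)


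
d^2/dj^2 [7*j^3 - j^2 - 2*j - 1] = 42*j - 2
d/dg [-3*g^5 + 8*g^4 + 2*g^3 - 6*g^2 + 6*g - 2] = -15*g^4 + 32*g^3 + 6*g^2 - 12*g + 6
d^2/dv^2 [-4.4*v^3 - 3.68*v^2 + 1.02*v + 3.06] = -26.4*v - 7.36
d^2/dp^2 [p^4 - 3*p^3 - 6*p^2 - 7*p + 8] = 12*p^2 - 18*p - 12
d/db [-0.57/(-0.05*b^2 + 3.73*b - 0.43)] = (2.1261 - 0.057*b)/(0.05*b^2 - 3.73*b + 0.43)^2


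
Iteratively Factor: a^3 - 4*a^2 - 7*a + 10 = (a + 2)*(a^2 - 6*a + 5) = (a - 1)*(a + 2)*(a - 5)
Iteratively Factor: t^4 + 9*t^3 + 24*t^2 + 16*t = (t + 4)*(t^3 + 5*t^2 + 4*t) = t*(t + 4)*(t^2 + 5*t + 4) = t*(t + 1)*(t + 4)*(t + 4)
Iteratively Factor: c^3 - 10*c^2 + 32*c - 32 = (c - 4)*(c^2 - 6*c + 8) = (c - 4)^2*(c - 2)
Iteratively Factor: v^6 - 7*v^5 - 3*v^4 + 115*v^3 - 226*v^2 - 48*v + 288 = (v - 4)*(v^5 - 3*v^4 - 15*v^3 + 55*v^2 - 6*v - 72) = (v - 4)*(v - 3)*(v^4 - 15*v^2 + 10*v + 24) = (v - 4)*(v - 3)^2*(v^3 + 3*v^2 - 6*v - 8) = (v - 4)*(v - 3)^2*(v - 2)*(v^2 + 5*v + 4) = (v - 4)*(v - 3)^2*(v - 2)*(v + 1)*(v + 4)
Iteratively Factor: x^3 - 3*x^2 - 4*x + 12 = (x - 3)*(x^2 - 4) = (x - 3)*(x - 2)*(x + 2)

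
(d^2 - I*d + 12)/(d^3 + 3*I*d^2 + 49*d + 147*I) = (d - 4*I)/(d^2 + 49)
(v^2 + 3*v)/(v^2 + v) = (v + 3)/(v + 1)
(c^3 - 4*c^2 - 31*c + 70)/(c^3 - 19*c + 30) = (c - 7)/(c - 3)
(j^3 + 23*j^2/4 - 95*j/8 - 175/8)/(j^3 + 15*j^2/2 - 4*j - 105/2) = (j + 5/4)/(j + 3)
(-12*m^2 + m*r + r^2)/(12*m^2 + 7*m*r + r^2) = (-3*m + r)/(3*m + r)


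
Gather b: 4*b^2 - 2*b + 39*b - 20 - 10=4*b^2 + 37*b - 30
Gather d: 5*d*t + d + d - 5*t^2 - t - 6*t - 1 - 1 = d*(5*t + 2) - 5*t^2 - 7*t - 2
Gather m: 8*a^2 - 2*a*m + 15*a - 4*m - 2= 8*a^2 + 15*a + m*(-2*a - 4) - 2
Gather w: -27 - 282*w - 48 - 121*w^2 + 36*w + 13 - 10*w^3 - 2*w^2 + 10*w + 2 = -10*w^3 - 123*w^2 - 236*w - 60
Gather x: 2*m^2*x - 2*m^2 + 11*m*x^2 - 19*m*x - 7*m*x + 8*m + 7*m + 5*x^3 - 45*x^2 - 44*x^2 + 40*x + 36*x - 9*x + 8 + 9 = -2*m^2 + 15*m + 5*x^3 + x^2*(11*m - 89) + x*(2*m^2 - 26*m + 67) + 17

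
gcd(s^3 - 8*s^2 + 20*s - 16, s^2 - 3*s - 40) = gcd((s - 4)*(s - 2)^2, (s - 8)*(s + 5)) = 1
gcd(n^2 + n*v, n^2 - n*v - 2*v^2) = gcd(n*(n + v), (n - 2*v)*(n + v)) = n + v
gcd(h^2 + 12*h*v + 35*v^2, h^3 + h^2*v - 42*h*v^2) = h + 7*v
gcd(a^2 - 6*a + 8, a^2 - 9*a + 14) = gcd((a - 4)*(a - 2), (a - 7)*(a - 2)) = a - 2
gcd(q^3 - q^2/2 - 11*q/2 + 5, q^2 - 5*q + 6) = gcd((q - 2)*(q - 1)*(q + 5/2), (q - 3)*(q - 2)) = q - 2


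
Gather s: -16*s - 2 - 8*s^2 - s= -8*s^2 - 17*s - 2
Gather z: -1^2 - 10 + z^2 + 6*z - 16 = z^2 + 6*z - 27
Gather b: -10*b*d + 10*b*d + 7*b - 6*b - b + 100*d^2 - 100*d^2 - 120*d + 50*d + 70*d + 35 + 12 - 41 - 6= 0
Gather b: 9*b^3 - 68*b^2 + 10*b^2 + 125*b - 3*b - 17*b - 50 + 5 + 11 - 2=9*b^3 - 58*b^2 + 105*b - 36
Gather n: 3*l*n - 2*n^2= 3*l*n - 2*n^2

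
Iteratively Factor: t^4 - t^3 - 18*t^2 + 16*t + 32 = (t + 1)*(t^3 - 2*t^2 - 16*t + 32) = (t - 2)*(t + 1)*(t^2 - 16) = (t - 4)*(t - 2)*(t + 1)*(t + 4)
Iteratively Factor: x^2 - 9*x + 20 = (x - 5)*(x - 4)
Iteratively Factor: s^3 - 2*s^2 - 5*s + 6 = (s - 3)*(s^2 + s - 2) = (s - 3)*(s + 2)*(s - 1)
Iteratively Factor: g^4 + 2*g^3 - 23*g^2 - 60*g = (g)*(g^3 + 2*g^2 - 23*g - 60) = g*(g + 4)*(g^2 - 2*g - 15) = g*(g - 5)*(g + 4)*(g + 3)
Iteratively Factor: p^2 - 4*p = (p)*(p - 4)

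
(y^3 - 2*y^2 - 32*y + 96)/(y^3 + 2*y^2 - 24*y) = (y - 4)/y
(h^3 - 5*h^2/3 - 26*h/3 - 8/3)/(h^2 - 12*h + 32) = (3*h^2 + 7*h + 2)/(3*(h - 8))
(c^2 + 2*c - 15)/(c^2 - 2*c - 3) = (c + 5)/(c + 1)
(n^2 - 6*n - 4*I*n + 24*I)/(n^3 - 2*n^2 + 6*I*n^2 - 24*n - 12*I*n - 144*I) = (n - 4*I)/(n^2 + n*(4 + 6*I) + 24*I)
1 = 1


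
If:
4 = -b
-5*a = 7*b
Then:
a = 28/5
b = -4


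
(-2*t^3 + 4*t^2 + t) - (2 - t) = -2*t^3 + 4*t^2 + 2*t - 2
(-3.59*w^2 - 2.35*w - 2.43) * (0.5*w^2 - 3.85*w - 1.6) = -1.795*w^4 + 12.6465*w^3 + 13.5765*w^2 + 13.1155*w + 3.888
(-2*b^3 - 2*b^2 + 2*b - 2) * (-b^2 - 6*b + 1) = 2*b^5 + 14*b^4 + 8*b^3 - 12*b^2 + 14*b - 2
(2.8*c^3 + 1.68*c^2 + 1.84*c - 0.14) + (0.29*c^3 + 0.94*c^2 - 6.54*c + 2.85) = 3.09*c^3 + 2.62*c^2 - 4.7*c + 2.71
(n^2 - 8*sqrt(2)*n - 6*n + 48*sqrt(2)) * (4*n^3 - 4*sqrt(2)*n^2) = 4*n^5 - 36*sqrt(2)*n^4 - 24*n^4 + 64*n^3 + 216*sqrt(2)*n^3 - 384*n^2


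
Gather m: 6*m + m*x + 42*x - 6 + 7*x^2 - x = m*(x + 6) + 7*x^2 + 41*x - 6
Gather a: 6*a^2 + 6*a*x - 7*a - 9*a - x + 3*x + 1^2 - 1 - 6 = 6*a^2 + a*(6*x - 16) + 2*x - 6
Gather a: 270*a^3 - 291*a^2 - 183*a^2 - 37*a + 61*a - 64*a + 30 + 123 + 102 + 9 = 270*a^3 - 474*a^2 - 40*a + 264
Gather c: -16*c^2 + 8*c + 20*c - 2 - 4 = -16*c^2 + 28*c - 6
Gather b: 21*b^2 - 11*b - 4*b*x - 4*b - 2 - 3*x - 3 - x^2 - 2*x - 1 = 21*b^2 + b*(-4*x - 15) - x^2 - 5*x - 6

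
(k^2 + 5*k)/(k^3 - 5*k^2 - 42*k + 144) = k*(k + 5)/(k^3 - 5*k^2 - 42*k + 144)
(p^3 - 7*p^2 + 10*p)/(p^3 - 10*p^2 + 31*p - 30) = p/(p - 3)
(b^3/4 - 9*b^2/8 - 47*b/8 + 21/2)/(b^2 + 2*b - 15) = (2*b^3 - 9*b^2 - 47*b + 84)/(8*(b^2 + 2*b - 15))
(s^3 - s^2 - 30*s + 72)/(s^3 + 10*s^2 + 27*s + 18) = (s^2 - 7*s + 12)/(s^2 + 4*s + 3)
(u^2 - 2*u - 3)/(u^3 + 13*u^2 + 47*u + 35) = (u - 3)/(u^2 + 12*u + 35)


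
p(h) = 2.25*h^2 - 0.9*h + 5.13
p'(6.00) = 26.10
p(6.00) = 80.73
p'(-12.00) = -54.90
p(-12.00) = 339.93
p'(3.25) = 13.72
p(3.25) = 25.97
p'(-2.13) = -10.48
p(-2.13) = 17.26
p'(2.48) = 10.26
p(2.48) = 16.74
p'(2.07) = 8.42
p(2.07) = 12.91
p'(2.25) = 9.22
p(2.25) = 14.50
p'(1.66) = 6.57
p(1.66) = 9.84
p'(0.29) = 0.40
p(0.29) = 5.06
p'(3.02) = 12.69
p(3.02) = 22.93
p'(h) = 4.5*h - 0.9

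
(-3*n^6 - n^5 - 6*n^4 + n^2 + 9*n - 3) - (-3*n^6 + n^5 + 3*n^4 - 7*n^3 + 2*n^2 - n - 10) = -2*n^5 - 9*n^4 + 7*n^3 - n^2 + 10*n + 7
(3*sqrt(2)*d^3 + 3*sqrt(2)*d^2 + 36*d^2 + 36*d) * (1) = 3*sqrt(2)*d^3 + 3*sqrt(2)*d^2 + 36*d^2 + 36*d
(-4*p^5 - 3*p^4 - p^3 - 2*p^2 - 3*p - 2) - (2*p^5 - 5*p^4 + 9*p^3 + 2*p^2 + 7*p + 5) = -6*p^5 + 2*p^4 - 10*p^3 - 4*p^2 - 10*p - 7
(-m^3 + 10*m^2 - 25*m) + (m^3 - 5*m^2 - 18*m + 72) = 5*m^2 - 43*m + 72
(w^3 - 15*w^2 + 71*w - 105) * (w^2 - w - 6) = w^5 - 16*w^4 + 80*w^3 - 86*w^2 - 321*w + 630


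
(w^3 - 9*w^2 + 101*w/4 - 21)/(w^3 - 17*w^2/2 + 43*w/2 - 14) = (w - 3/2)/(w - 1)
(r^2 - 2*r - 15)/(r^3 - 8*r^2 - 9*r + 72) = (r - 5)/(r^2 - 11*r + 24)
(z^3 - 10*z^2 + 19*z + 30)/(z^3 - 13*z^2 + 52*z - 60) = (z + 1)/(z - 2)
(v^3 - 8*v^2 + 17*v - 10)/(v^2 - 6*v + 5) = v - 2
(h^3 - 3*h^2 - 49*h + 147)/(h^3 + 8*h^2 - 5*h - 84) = (h - 7)/(h + 4)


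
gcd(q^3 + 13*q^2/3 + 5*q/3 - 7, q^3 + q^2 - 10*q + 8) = q - 1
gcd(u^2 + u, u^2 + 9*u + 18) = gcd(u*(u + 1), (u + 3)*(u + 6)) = 1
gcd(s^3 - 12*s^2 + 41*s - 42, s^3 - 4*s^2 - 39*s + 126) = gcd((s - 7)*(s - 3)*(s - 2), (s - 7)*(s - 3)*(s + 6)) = s^2 - 10*s + 21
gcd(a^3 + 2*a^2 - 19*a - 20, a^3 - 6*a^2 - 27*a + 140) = a^2 + a - 20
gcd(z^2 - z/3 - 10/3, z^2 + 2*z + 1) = 1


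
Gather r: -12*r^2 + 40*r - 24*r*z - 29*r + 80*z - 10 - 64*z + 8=-12*r^2 + r*(11 - 24*z) + 16*z - 2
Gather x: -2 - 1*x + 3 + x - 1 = 0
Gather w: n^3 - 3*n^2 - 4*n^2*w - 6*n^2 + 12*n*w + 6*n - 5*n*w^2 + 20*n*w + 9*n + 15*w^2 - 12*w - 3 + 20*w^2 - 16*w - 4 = n^3 - 9*n^2 + 15*n + w^2*(35 - 5*n) + w*(-4*n^2 + 32*n - 28) - 7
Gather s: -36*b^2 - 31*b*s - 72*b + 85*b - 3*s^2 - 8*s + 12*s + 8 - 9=-36*b^2 + 13*b - 3*s^2 + s*(4 - 31*b) - 1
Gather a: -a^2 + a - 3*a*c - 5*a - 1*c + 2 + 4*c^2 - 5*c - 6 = -a^2 + a*(-3*c - 4) + 4*c^2 - 6*c - 4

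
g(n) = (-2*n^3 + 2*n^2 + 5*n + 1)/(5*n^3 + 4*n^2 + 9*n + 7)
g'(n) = (-15*n^2 - 8*n - 9)*(-2*n^3 + 2*n^2 + 5*n + 1)/(5*n^3 + 4*n^2 + 9*n + 7)^2 + (-6*n^2 + 4*n + 5)/(5*n^3 + 4*n^2 + 9*n + 7) = (-18*n^4 - 86*n^3 - 59*n^2 + 20*n + 26)/(25*n^6 + 40*n^5 + 106*n^4 + 142*n^3 + 137*n^2 + 126*n + 49)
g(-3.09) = -0.49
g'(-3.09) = 0.02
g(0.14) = 0.21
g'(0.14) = 0.39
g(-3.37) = -0.49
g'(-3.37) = 0.01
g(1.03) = 0.23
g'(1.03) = -0.19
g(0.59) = 0.29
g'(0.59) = -0.01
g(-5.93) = -0.48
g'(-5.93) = -0.01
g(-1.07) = -0.09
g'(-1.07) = 1.08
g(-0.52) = -0.29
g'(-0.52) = 1.43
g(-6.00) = -0.48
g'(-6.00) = -0.00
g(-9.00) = -0.46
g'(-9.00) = -0.00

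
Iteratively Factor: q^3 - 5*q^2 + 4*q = (q)*(q^2 - 5*q + 4) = q*(q - 1)*(q - 4)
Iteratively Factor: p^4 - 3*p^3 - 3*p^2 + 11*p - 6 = (p + 2)*(p^3 - 5*p^2 + 7*p - 3) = (p - 3)*(p + 2)*(p^2 - 2*p + 1) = (p - 3)*(p - 1)*(p + 2)*(p - 1)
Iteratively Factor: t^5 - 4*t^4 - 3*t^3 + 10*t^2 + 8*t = (t - 4)*(t^4 - 3*t^2 - 2*t) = (t - 4)*(t + 1)*(t^3 - t^2 - 2*t) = (t - 4)*(t - 2)*(t + 1)*(t^2 + t) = (t - 4)*(t - 2)*(t + 1)^2*(t)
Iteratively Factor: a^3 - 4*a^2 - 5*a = (a - 5)*(a^2 + a) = (a - 5)*(a + 1)*(a)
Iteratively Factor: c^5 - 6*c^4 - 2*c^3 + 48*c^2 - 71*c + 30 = (c + 3)*(c^4 - 9*c^3 + 25*c^2 - 27*c + 10) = (c - 5)*(c + 3)*(c^3 - 4*c^2 + 5*c - 2) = (c - 5)*(c - 2)*(c + 3)*(c^2 - 2*c + 1) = (c - 5)*(c - 2)*(c - 1)*(c + 3)*(c - 1)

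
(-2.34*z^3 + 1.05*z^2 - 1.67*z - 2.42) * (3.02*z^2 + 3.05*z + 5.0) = -7.0668*z^5 - 3.966*z^4 - 13.5409*z^3 - 7.1519*z^2 - 15.731*z - 12.1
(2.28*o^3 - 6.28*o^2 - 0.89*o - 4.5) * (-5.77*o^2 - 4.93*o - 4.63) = -13.1556*o^5 + 24.9952*o^4 + 25.5393*o^3 + 59.4291*o^2 + 26.3057*o + 20.835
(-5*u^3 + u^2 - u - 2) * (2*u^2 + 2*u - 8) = -10*u^5 - 8*u^4 + 40*u^3 - 14*u^2 + 4*u + 16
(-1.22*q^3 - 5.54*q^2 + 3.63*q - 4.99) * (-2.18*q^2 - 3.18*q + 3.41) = 2.6596*q^5 + 15.9568*q^4 + 5.5436*q^3 - 19.5566*q^2 + 28.2465*q - 17.0159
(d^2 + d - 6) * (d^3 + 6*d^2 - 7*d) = d^5 + 7*d^4 - 7*d^3 - 43*d^2 + 42*d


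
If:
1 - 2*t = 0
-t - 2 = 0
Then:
No Solution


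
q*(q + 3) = q^2 + 3*q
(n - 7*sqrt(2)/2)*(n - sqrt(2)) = n^2 - 9*sqrt(2)*n/2 + 7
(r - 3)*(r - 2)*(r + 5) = r^3 - 19*r + 30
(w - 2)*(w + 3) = w^2 + w - 6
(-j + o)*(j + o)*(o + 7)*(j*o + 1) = -j^3*o^2 - 7*j^3*o - j^2*o - 7*j^2 + j*o^4 + 7*j*o^3 + o^3 + 7*o^2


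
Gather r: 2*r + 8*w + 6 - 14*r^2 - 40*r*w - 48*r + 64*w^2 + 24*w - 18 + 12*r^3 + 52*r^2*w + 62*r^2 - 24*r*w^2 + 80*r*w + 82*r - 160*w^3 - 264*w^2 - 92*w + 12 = 12*r^3 + r^2*(52*w + 48) + r*(-24*w^2 + 40*w + 36) - 160*w^3 - 200*w^2 - 60*w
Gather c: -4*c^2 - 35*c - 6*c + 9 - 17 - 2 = -4*c^2 - 41*c - 10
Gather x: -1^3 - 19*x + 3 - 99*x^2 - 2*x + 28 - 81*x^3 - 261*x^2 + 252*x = -81*x^3 - 360*x^2 + 231*x + 30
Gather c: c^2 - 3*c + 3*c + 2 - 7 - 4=c^2 - 9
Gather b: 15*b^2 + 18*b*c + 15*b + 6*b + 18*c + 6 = 15*b^2 + b*(18*c + 21) + 18*c + 6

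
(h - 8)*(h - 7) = h^2 - 15*h + 56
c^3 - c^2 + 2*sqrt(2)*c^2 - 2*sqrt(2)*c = c*(c - 1)*(c + 2*sqrt(2))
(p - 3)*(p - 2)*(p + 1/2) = p^3 - 9*p^2/2 + 7*p/2 + 3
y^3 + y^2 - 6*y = y*(y - 2)*(y + 3)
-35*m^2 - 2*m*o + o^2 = (-7*m + o)*(5*m + o)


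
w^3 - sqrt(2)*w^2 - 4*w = w*(w - 2*sqrt(2))*(w + sqrt(2))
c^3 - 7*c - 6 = (c - 3)*(c + 1)*(c + 2)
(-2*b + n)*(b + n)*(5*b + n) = -10*b^3 - 7*b^2*n + 4*b*n^2 + n^3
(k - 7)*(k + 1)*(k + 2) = k^3 - 4*k^2 - 19*k - 14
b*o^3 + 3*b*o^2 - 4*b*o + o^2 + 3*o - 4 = (o - 1)*(o + 4)*(b*o + 1)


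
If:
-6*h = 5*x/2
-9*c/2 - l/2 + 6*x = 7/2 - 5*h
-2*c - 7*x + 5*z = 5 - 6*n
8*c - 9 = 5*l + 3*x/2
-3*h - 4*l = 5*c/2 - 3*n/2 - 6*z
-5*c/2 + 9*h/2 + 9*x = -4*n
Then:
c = -1039566/675799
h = 384490/675799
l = -2602911/675799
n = 993966/675799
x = -922776/675799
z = -2224673/675799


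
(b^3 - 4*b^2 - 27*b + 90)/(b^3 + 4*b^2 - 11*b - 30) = (b - 6)/(b + 2)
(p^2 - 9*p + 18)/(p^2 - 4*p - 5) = (-p^2 + 9*p - 18)/(-p^2 + 4*p + 5)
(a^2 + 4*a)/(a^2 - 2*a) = (a + 4)/(a - 2)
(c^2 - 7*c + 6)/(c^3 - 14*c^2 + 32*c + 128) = (c^2 - 7*c + 6)/(c^3 - 14*c^2 + 32*c + 128)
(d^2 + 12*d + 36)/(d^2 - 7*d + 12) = (d^2 + 12*d + 36)/(d^2 - 7*d + 12)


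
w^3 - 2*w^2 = w^2*(w - 2)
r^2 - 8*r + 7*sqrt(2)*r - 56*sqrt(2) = (r - 8)*(r + 7*sqrt(2))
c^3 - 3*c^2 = c^2*(c - 3)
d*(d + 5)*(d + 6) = d^3 + 11*d^2 + 30*d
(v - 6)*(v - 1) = v^2 - 7*v + 6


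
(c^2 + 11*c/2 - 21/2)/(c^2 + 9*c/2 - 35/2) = (2*c - 3)/(2*c - 5)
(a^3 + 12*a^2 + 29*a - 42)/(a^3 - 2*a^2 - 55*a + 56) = (a + 6)/(a - 8)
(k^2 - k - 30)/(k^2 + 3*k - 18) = (k^2 - k - 30)/(k^2 + 3*k - 18)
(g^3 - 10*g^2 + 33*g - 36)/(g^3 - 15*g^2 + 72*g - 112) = (g^2 - 6*g + 9)/(g^2 - 11*g + 28)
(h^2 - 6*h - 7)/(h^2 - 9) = (h^2 - 6*h - 7)/(h^2 - 9)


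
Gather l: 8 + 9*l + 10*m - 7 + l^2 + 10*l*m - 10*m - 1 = l^2 + l*(10*m + 9)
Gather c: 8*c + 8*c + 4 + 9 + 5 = 16*c + 18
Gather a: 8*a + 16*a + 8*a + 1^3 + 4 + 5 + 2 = 32*a + 12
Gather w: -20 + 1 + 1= -18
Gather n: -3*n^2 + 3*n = -3*n^2 + 3*n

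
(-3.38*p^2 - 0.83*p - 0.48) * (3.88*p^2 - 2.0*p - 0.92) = -13.1144*p^4 + 3.5396*p^3 + 2.9072*p^2 + 1.7236*p + 0.4416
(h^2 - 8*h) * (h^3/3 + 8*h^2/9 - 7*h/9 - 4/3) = h^5/3 - 16*h^4/9 - 71*h^3/9 + 44*h^2/9 + 32*h/3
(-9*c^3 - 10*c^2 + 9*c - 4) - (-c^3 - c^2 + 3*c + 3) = -8*c^3 - 9*c^2 + 6*c - 7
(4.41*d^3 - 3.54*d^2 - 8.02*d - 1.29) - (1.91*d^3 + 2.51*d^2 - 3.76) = 2.5*d^3 - 6.05*d^2 - 8.02*d + 2.47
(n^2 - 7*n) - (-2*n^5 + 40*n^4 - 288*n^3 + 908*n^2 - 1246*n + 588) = 2*n^5 - 40*n^4 + 288*n^3 - 907*n^2 + 1239*n - 588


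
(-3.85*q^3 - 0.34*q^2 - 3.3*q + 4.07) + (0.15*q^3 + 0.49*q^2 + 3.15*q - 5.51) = -3.7*q^3 + 0.15*q^2 - 0.15*q - 1.44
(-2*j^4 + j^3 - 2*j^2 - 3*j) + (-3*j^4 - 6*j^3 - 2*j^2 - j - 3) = -5*j^4 - 5*j^3 - 4*j^2 - 4*j - 3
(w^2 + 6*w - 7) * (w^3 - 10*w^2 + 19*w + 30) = w^5 - 4*w^4 - 48*w^3 + 214*w^2 + 47*w - 210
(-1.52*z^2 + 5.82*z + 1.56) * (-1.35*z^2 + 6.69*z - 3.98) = 2.052*z^4 - 18.0258*z^3 + 42.8794*z^2 - 12.7272*z - 6.2088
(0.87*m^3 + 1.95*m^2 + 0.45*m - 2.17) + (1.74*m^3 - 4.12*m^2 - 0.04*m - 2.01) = 2.61*m^3 - 2.17*m^2 + 0.41*m - 4.18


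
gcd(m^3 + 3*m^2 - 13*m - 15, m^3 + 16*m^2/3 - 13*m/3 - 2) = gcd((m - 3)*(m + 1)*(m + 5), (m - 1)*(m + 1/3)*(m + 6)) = 1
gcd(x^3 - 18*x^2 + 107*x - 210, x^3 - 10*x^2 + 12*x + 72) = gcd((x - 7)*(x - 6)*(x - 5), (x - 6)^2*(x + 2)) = x - 6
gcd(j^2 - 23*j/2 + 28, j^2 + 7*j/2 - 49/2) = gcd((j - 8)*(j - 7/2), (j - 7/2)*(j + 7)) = j - 7/2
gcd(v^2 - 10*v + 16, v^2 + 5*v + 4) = 1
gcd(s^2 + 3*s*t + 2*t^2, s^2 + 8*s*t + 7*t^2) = s + t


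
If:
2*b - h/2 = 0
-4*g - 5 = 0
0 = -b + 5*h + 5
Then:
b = -5/19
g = -5/4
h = -20/19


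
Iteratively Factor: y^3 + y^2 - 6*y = (y + 3)*(y^2 - 2*y) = y*(y + 3)*(y - 2)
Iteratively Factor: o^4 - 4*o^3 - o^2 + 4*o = (o)*(o^3 - 4*o^2 - o + 4) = o*(o - 1)*(o^2 - 3*o - 4) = o*(o - 1)*(o + 1)*(o - 4)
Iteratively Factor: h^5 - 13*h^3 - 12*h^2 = (h)*(h^4 - 13*h^2 - 12*h) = h*(h + 1)*(h^3 - h^2 - 12*h) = h*(h + 1)*(h + 3)*(h^2 - 4*h) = h^2*(h + 1)*(h + 3)*(h - 4)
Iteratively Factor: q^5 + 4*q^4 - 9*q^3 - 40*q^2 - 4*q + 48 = (q - 3)*(q^4 + 7*q^3 + 12*q^2 - 4*q - 16) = (q - 3)*(q + 2)*(q^3 + 5*q^2 + 2*q - 8) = (q - 3)*(q + 2)^2*(q^2 + 3*q - 4) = (q - 3)*(q - 1)*(q + 2)^2*(q + 4)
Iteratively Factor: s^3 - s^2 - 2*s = (s + 1)*(s^2 - 2*s) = s*(s + 1)*(s - 2)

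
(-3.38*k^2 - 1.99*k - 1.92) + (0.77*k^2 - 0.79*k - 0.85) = -2.61*k^2 - 2.78*k - 2.77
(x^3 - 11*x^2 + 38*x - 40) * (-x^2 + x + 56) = -x^5 + 12*x^4 + 7*x^3 - 538*x^2 + 2088*x - 2240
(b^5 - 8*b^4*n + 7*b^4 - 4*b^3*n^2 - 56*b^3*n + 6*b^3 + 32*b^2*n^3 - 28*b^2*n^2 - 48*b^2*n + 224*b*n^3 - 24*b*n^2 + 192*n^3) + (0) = b^5 - 8*b^4*n + 7*b^4 - 4*b^3*n^2 - 56*b^3*n + 6*b^3 + 32*b^2*n^3 - 28*b^2*n^2 - 48*b^2*n + 224*b*n^3 - 24*b*n^2 + 192*n^3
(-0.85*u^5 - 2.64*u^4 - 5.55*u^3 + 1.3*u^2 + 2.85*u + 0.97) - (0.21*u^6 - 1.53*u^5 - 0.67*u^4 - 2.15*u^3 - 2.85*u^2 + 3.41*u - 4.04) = -0.21*u^6 + 0.68*u^5 - 1.97*u^4 - 3.4*u^3 + 4.15*u^2 - 0.56*u + 5.01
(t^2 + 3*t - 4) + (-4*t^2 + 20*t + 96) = -3*t^2 + 23*t + 92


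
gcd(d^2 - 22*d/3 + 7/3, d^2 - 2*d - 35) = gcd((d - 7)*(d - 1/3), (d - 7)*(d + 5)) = d - 7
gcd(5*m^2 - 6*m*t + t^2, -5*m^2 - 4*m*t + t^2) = -5*m + t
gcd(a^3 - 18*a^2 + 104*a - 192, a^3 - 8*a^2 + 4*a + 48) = a^2 - 10*a + 24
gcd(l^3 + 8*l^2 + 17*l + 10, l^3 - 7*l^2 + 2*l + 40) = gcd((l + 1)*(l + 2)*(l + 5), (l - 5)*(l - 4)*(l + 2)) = l + 2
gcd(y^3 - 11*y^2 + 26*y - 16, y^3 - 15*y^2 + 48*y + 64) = y - 8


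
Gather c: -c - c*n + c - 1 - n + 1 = -c*n - n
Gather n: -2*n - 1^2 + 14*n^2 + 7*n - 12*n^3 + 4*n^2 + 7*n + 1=-12*n^3 + 18*n^2 + 12*n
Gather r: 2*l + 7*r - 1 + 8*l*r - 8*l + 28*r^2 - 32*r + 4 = -6*l + 28*r^2 + r*(8*l - 25) + 3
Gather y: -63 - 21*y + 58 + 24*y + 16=3*y + 11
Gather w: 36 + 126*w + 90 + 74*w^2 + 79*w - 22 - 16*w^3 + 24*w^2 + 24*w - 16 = -16*w^3 + 98*w^2 + 229*w + 88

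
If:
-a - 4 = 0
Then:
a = -4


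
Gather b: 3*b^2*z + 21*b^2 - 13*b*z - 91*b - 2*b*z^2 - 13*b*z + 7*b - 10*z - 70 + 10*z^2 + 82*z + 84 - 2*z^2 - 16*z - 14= b^2*(3*z + 21) + b*(-2*z^2 - 26*z - 84) + 8*z^2 + 56*z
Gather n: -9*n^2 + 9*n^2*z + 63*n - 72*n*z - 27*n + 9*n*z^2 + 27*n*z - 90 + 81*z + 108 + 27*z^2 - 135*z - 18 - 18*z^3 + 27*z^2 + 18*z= n^2*(9*z - 9) + n*(9*z^2 - 45*z + 36) - 18*z^3 + 54*z^2 - 36*z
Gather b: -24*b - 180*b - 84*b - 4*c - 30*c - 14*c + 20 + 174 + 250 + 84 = -288*b - 48*c + 528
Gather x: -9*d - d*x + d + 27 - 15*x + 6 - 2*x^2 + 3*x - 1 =-8*d - 2*x^2 + x*(-d - 12) + 32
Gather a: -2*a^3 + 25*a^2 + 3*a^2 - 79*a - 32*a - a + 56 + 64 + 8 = -2*a^3 + 28*a^2 - 112*a + 128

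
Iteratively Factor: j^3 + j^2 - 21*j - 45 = (j + 3)*(j^2 - 2*j - 15) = (j - 5)*(j + 3)*(j + 3)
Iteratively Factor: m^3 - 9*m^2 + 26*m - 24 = (m - 3)*(m^2 - 6*m + 8) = (m - 3)*(m - 2)*(m - 4)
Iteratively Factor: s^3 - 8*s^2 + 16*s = (s - 4)*(s^2 - 4*s) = (s - 4)^2*(s)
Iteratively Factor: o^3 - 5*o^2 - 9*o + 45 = (o + 3)*(o^2 - 8*o + 15) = (o - 5)*(o + 3)*(o - 3)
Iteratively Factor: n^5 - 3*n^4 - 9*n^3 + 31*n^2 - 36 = (n - 3)*(n^4 - 9*n^2 + 4*n + 12) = (n - 3)*(n + 1)*(n^3 - n^2 - 8*n + 12) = (n - 3)*(n + 1)*(n + 3)*(n^2 - 4*n + 4) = (n - 3)*(n - 2)*(n + 1)*(n + 3)*(n - 2)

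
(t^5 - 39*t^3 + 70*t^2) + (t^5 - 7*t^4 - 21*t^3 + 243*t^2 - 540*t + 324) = 2*t^5 - 7*t^4 - 60*t^3 + 313*t^2 - 540*t + 324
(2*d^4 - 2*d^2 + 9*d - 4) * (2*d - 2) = 4*d^5 - 4*d^4 - 4*d^3 + 22*d^2 - 26*d + 8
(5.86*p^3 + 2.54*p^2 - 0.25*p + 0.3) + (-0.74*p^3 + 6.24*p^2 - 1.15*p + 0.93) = 5.12*p^3 + 8.78*p^2 - 1.4*p + 1.23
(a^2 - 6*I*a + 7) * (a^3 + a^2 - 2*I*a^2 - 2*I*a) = a^5 + a^4 - 8*I*a^4 - 5*a^3 - 8*I*a^3 - 5*a^2 - 14*I*a^2 - 14*I*a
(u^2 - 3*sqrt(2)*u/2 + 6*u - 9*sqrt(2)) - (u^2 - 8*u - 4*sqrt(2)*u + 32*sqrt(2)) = 5*sqrt(2)*u/2 + 14*u - 41*sqrt(2)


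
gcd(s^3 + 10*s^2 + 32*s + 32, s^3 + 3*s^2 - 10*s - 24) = s^2 + 6*s + 8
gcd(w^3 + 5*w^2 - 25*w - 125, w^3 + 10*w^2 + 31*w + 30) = w + 5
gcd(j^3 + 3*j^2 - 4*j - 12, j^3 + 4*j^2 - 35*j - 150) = 1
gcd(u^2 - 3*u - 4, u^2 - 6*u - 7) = u + 1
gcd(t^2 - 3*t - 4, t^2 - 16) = t - 4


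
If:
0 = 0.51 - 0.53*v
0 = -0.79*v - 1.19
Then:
No Solution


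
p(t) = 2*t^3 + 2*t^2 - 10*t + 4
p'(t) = 6*t^2 + 4*t - 10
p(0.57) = -0.68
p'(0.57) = -5.77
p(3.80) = 104.62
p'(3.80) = 91.84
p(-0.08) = 4.81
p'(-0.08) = -10.28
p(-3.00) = -2.00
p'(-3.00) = 32.00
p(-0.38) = 7.98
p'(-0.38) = -10.65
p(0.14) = 2.64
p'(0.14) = -9.32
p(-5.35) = -191.52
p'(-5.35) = 140.34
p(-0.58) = 10.08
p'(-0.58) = -10.30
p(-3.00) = -2.00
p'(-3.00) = 32.00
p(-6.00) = -296.00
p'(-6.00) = 182.00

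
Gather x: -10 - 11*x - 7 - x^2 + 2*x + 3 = -x^2 - 9*x - 14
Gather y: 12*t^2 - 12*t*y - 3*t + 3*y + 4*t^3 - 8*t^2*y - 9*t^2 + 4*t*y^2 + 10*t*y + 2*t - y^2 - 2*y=4*t^3 + 3*t^2 - t + y^2*(4*t - 1) + y*(-8*t^2 - 2*t + 1)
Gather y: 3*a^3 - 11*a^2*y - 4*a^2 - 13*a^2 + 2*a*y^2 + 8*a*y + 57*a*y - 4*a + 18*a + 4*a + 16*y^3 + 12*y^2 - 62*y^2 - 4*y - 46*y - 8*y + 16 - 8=3*a^3 - 17*a^2 + 18*a + 16*y^3 + y^2*(2*a - 50) + y*(-11*a^2 + 65*a - 58) + 8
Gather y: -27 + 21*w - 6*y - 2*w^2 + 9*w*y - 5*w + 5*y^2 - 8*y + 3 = -2*w^2 + 16*w + 5*y^2 + y*(9*w - 14) - 24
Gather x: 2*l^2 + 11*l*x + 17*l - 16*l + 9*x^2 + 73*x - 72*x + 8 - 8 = 2*l^2 + l + 9*x^2 + x*(11*l + 1)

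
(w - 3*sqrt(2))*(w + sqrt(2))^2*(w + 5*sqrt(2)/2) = w^4 + 3*sqrt(2)*w^3/2 - 15*w^2 - 31*sqrt(2)*w - 30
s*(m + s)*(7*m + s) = 7*m^2*s + 8*m*s^2 + s^3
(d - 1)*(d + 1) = d^2 - 1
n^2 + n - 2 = (n - 1)*(n + 2)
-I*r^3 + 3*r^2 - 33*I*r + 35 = (r - 5*I)*(r + 7*I)*(-I*r + 1)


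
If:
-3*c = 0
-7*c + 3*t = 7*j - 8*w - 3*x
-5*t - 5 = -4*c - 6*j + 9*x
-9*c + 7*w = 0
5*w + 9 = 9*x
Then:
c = 0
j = -27/17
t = -80/17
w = 0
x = 1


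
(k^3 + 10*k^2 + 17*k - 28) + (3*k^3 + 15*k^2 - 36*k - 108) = 4*k^3 + 25*k^2 - 19*k - 136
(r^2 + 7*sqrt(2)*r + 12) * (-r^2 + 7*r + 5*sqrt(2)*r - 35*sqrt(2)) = -r^4 - 2*sqrt(2)*r^3 + 7*r^3 + 14*sqrt(2)*r^2 + 58*r^2 - 406*r + 60*sqrt(2)*r - 420*sqrt(2)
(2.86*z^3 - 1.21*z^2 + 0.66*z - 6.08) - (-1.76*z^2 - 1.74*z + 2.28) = 2.86*z^3 + 0.55*z^2 + 2.4*z - 8.36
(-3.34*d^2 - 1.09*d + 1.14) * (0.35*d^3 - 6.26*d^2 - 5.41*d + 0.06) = -1.169*d^5 + 20.5269*d^4 + 25.2918*d^3 - 1.4399*d^2 - 6.2328*d + 0.0684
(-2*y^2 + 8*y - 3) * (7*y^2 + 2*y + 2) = -14*y^4 + 52*y^3 - 9*y^2 + 10*y - 6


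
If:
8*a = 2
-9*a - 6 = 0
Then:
No Solution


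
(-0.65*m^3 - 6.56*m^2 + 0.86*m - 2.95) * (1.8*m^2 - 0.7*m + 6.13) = -1.17*m^5 - 11.353*m^4 + 2.1555*m^3 - 46.1248*m^2 + 7.3368*m - 18.0835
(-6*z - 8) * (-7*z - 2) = 42*z^2 + 68*z + 16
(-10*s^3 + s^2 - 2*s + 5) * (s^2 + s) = -10*s^5 - 9*s^4 - s^3 + 3*s^2 + 5*s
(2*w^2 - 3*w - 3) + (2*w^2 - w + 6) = 4*w^2 - 4*w + 3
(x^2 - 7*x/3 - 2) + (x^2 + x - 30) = 2*x^2 - 4*x/3 - 32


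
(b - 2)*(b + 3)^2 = b^3 + 4*b^2 - 3*b - 18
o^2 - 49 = (o - 7)*(o + 7)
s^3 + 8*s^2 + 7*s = s*(s + 1)*(s + 7)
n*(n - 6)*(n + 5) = n^3 - n^2 - 30*n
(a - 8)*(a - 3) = a^2 - 11*a + 24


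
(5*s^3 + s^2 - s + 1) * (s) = 5*s^4 + s^3 - s^2 + s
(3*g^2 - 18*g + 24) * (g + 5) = 3*g^3 - 3*g^2 - 66*g + 120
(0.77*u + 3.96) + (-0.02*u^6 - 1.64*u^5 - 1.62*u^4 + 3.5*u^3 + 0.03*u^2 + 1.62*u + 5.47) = -0.02*u^6 - 1.64*u^5 - 1.62*u^4 + 3.5*u^3 + 0.03*u^2 + 2.39*u + 9.43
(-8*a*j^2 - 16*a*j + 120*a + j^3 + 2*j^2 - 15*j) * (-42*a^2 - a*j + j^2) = 336*a^3*j^2 + 672*a^3*j - 5040*a^3 - 34*a^2*j^3 - 68*a^2*j^2 + 510*a^2*j - 9*a*j^4 - 18*a*j^3 + 135*a*j^2 + j^5 + 2*j^4 - 15*j^3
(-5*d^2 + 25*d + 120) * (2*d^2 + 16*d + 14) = -10*d^4 - 30*d^3 + 570*d^2 + 2270*d + 1680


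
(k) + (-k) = 0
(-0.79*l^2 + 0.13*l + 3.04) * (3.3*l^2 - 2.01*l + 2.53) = -2.607*l^4 + 2.0169*l^3 + 7.772*l^2 - 5.7815*l + 7.6912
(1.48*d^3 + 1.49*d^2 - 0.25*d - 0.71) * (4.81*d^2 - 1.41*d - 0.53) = 7.1188*d^5 + 5.0801*d^4 - 4.0878*d^3 - 3.8523*d^2 + 1.1336*d + 0.3763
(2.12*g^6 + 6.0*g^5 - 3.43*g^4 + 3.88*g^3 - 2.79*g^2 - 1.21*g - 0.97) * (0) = 0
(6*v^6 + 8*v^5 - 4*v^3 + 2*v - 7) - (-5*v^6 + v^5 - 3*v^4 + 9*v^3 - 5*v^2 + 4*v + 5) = 11*v^6 + 7*v^5 + 3*v^4 - 13*v^3 + 5*v^2 - 2*v - 12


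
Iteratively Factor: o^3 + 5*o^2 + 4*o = (o)*(o^2 + 5*o + 4) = o*(o + 4)*(o + 1)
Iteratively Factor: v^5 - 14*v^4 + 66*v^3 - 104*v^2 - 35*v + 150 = (v - 3)*(v^4 - 11*v^3 + 33*v^2 - 5*v - 50) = (v - 3)*(v + 1)*(v^3 - 12*v^2 + 45*v - 50) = (v - 3)*(v - 2)*(v + 1)*(v^2 - 10*v + 25) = (v - 5)*(v - 3)*(v - 2)*(v + 1)*(v - 5)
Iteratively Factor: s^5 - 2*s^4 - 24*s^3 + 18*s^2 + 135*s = (s)*(s^4 - 2*s^3 - 24*s^2 + 18*s + 135) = s*(s - 3)*(s^3 + s^2 - 21*s - 45) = s*(s - 3)*(s + 3)*(s^2 - 2*s - 15) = s*(s - 5)*(s - 3)*(s + 3)*(s + 3)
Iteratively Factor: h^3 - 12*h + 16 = (h + 4)*(h^2 - 4*h + 4) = (h - 2)*(h + 4)*(h - 2)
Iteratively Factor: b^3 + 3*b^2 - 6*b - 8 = (b - 2)*(b^2 + 5*b + 4) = (b - 2)*(b + 1)*(b + 4)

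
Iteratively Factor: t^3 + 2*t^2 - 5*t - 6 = (t + 1)*(t^2 + t - 6) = (t - 2)*(t + 1)*(t + 3)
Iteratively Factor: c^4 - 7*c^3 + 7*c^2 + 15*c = (c - 5)*(c^3 - 2*c^2 - 3*c) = (c - 5)*(c + 1)*(c^2 - 3*c) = c*(c - 5)*(c + 1)*(c - 3)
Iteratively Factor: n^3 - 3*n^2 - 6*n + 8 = (n + 2)*(n^2 - 5*n + 4) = (n - 4)*(n + 2)*(n - 1)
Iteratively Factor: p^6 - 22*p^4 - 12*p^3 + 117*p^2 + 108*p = (p - 3)*(p^5 + 3*p^4 - 13*p^3 - 51*p^2 - 36*p) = p*(p - 3)*(p^4 + 3*p^3 - 13*p^2 - 51*p - 36) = p*(p - 4)*(p - 3)*(p^3 + 7*p^2 + 15*p + 9) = p*(p - 4)*(p - 3)*(p + 3)*(p^2 + 4*p + 3) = p*(p - 4)*(p - 3)*(p + 1)*(p + 3)*(p + 3)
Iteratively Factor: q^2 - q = (q)*(q - 1)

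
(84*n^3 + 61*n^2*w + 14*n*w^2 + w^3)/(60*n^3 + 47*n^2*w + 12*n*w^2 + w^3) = (7*n + w)/(5*n + w)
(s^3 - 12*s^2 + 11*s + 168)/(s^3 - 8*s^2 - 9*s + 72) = (s - 7)/(s - 3)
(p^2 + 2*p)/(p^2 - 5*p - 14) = p/(p - 7)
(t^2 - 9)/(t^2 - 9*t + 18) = (t + 3)/(t - 6)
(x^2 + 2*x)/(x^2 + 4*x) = (x + 2)/(x + 4)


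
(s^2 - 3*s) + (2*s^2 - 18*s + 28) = 3*s^2 - 21*s + 28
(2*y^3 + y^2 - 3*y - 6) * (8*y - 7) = 16*y^4 - 6*y^3 - 31*y^2 - 27*y + 42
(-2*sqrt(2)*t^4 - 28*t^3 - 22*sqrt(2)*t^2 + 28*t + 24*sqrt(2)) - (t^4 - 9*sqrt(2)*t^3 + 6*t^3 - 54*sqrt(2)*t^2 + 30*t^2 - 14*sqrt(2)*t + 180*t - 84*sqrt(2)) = -2*sqrt(2)*t^4 - t^4 - 34*t^3 + 9*sqrt(2)*t^3 - 30*t^2 + 32*sqrt(2)*t^2 - 152*t + 14*sqrt(2)*t + 108*sqrt(2)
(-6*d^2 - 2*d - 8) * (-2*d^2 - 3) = 12*d^4 + 4*d^3 + 34*d^2 + 6*d + 24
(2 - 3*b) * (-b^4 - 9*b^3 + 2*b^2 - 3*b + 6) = 3*b^5 + 25*b^4 - 24*b^3 + 13*b^2 - 24*b + 12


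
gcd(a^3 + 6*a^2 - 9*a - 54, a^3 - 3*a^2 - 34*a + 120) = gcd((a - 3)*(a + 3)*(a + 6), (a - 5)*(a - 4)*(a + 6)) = a + 6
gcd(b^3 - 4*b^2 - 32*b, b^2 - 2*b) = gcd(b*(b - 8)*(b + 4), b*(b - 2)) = b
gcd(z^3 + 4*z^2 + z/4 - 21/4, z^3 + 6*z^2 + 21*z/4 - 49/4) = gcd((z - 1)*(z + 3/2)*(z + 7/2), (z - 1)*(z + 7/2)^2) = z^2 + 5*z/2 - 7/2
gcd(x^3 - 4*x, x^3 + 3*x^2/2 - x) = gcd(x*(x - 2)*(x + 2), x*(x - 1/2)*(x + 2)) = x^2 + 2*x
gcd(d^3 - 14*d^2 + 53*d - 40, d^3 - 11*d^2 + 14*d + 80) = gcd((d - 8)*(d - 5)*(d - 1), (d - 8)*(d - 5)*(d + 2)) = d^2 - 13*d + 40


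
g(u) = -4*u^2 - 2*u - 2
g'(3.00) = -26.00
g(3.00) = -44.00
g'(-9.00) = 70.00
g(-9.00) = -308.00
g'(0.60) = -6.80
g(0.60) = -4.64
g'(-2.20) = 15.60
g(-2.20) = -16.96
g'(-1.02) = 6.16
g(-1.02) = -4.12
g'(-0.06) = -1.52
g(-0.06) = -1.89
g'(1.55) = -14.40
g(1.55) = -14.71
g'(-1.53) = 10.24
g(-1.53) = -8.30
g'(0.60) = -6.80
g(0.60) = -4.64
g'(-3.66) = 27.28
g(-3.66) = -48.26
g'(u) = -8*u - 2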